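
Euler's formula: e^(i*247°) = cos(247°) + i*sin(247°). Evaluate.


cos(247°) = -0.3907
sin(247°) = -0.9205

e^(i*247°) = -0.3907 - 0.9205i


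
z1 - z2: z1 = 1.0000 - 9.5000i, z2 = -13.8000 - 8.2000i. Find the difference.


Real: 1 + 13.8 = 14.8
Imag: -9.5 + 8.2 = -1.3

14.8000 - 1.3000i


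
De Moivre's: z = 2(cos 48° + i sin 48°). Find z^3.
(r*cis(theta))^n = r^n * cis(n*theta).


r^3 = 2^3 = 8
n*theta = 3*48° = 144° = 144° (mod 360)
a = 8*cos(144°) = -6.4721
b = 8*sin(144°) = 4.7023

8 cis(144°) = -6.4721 + 4.7023i


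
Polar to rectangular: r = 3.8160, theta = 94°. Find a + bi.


a = 3.8160*cos(94°) = 3.8160*(-0.06976) = -0.2662
b = 3.8160*sin(94°) = 3.8160*0.99756 = 3.8067

-0.2662 + 3.8067i


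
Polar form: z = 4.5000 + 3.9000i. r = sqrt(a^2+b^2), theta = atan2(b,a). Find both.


r = sqrt(20.25+15.21) = sqrt(35.46) = 5.9548
theta = atan2(3.9, 4.5) = 40.9144 degrees

r = 5.9548, theta = 40.9144 degrees


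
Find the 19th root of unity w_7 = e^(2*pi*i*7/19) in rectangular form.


Angle = 360*7/19 = 132.6316°
a = cos(132.6316°) = -0.6773
b = sin(132.6316°) = 0.7357

-0.6773 + 0.7357i


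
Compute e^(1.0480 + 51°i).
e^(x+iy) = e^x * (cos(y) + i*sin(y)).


e^1.0480 = 2.8519
cos(51°) = 0.62932
sin(51°) = 0.77715
Real = 2.8519*0.62932 = 1.7948
Imag = 2.8519*0.77715 = 2.2164

1.7948 + 2.2164i


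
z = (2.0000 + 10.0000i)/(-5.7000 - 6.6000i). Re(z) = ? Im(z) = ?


Multiply by conjugate: (2.0000 + 10.0000i)(-5.7000 + 6.6000i) / ((-5.7)^2 + (-6.6)^2)
Numerator real = 2*(-5.7) + 10*(-6.6) = -77.4
Numerator imag = 10*(-5.7) - 2*(-6.6) = -43.8
Denominator = 76.05
Re(z) = -77.4/76.05 = -1.0178
Im(z) = -43.8/76.05 = -0.5759

Re(z) = -1.0178, Im(z) = -0.5759


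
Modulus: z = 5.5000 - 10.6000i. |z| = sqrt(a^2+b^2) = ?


|z| = sqrt(5.5^2 + (-10.6)^2) = sqrt(30.25 + 112.36) = sqrt(142.61) = 11.9419

|z| = 11.9419


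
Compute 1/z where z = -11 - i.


|z|^2 = 121+1 = 122
1/z = (-11 + 1i)/122

1/z = -0.0902 + 0.0082i


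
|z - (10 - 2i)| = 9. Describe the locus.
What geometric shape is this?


|z - z0| = r is a circle with center z0 and radius r.
Center = (10, -2), radius = 9

Circle with center (10, -2) and radius 9


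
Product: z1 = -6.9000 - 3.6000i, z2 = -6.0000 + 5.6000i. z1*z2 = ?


Real = -6.9*(-6) - (-3.6)*5.6 = 41.4 - (-20.16) = 61.56
Imag = -6.9*5.6 - (6)*(-3.6) = -38.64 + 21.6 = -17.04

61.5600 - 17.0400i


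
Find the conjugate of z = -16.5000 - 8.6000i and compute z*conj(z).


z_bar = -16.5000 + 8.6000i
z*z_bar = (-16.5)^2 + (-8.6)^2 = 272.25 + 73.96 = 346.21

z_bar = -16.5000 + 8.6000i, z*z_bar = 346.21


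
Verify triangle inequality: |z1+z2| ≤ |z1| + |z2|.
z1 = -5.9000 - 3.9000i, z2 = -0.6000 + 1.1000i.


|z1| = sqrt((-5.9)^2 + (-3.9)^2) = sqrt(50.02) = 7.0725
|z2| = sqrt((-0.6)^2 + 1.1^2) = sqrt(1.57) = 1.2530
z1+z2 = -6.5000 - 2.8000i
|z1+z2| = sqrt(50.09) = 7.0774
|z1|+|z2| = 7.0725 + 1.2530 = 8.3255

|z1+z2| = 7.0774 ≤ |z1|+|z2| = 8.3255 (verified)


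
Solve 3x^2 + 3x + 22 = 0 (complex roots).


disc = 3^2 - 4*3*22 = 9 - 264 = -255
sqrt(|disc|) = sqrt(255) = 15.9687
Real part = -3/(2*3) = -0.5000
Imag part = 15.9687/(2*3) = 2.6615

-0.5000 ± 2.6615i


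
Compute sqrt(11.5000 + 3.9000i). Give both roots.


|z| = sqrt(132.25+15.21) = 12.1433
sqrt((|z|+a)/2) = sqrt((12.1433+11.5)/2) = sqrt(11.8217) = 3.4383
sqrt((|z|-a)/2) = sqrt((12.1433-11.5)/2) = sqrt(0.3217) = 0.5671

±(3.4383 + 0.5671i) i.e. 3.4383 + 0.5671i and -3.4383 - 0.5671i


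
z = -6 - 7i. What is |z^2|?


|z| = sqrt(36+49) = sqrt(85) = 9.2195
|z^2| = |z|^2 = (sqrt(85))^2 = 85

|z^2| = 85


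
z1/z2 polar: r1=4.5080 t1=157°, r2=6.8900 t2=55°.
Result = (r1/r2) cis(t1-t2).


r = 4.5080 / 6.8900 = 0.6543
theta = 157° - 55° = 102° = 102° (mod 360)

0.6543 cis(102°)


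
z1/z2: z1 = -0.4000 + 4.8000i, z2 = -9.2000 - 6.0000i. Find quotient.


Conjugate of z2 = -9.2000 + 6.0000i
Numerator: (-0.4000 + 4.8000i)(-9.2000 + 6.0000i) = -25.1200 - 46.5600i
Denominator: (-9.2)^2 + (-6)^2 = 120.64
Result = (-25.1200 - 46.5600i)/120.64

-0.2082 - 0.3859i


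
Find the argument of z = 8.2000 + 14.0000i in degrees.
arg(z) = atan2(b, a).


Re = 8.2, Im = 14
arg = atan2(14, 8.2) = 59.6419 degrees

arg(z) = 59.6419 degrees


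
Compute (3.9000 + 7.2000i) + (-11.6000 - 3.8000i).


Real: 3.9 - 11.6 = -7.7
Imag: 7.2 - 3.8 = 3.4

-7.7000 + 3.4000i


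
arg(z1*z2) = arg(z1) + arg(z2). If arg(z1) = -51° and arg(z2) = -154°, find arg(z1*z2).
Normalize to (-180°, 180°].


arg(z1*z2) = -51° - 154° = -205°
Normalized to (-180°, 180°]: 155°

155°


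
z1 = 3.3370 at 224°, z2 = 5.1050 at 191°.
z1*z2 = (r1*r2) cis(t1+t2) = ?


r = 3.3370 * 5.1050 = 17.0354
theta = 224° + 191° = 415° = 55° (mod 360)

17.0354 cis(55°)


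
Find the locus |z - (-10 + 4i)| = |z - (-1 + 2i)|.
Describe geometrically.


Equal distances means the locus is the perpendicular bisector of z1 and z2.
Midpoint = ((-10+(-1))/2, (4+2)/2) = (-5.5000, 3.0000)

Perpendicular bisector through (-5.5000, 3.0000)


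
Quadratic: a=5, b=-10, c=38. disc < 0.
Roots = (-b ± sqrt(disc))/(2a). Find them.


disc = (-10)^2 - 4*5*38 = 100 - 760 = -660
sqrt(|disc|) = sqrt(660) = 25.6905
Real part = 10/(2*5) = 1.0000
Imag part = 25.6905/(2*5) = 2.5690

1.0000 ± 2.5690i


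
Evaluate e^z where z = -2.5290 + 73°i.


e^-2.5290 = 0.07974
cos(73°) = 0.2924
sin(73°) = 0.9563
Real = 0.07974*0.2924 = 0.0233
Imag = 0.07974*0.9563 = 0.0763

0.0233 + 0.0763i


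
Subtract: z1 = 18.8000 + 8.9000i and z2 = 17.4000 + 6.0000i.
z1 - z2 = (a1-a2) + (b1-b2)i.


Real: 18.8 - 17.4 = 1.4
Imag: 8.9 - 6 = 2.9

1.4000 + 2.9000i


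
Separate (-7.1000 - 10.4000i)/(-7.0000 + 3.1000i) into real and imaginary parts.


Multiply by conjugate: (-7.1000 - 10.4000i)(-7.0000 - 3.1000i) / ((-7)^2 + 3.1^2)
Numerator real = -7.1*(-7) - (10.4)*3.1 = 17.46
Numerator imag = -10.4*(-7) - (-7.1)*3.1 = 94.81
Denominator = 58.61
Re(z) = 17.46/58.61 = 0.2979
Im(z) = 94.81/58.61 = 1.6176

Re(z) = 0.2979, Im(z) = 1.6176


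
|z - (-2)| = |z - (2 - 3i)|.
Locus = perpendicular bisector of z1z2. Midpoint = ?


Equal distances means the locus is the perpendicular bisector of z1 and z2.
Midpoint = ((-2+2)/2, (0+(-3))/2) = (0, -1.5000)

Perpendicular bisector through (0, -1.5000)


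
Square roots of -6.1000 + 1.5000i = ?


|z| = sqrt(37.21+2.25) = 6.2817
sqrt((|z|+a)/2) = sqrt((6.2817+(-6.1))/2) = sqrt(0.0909) = 0.3014
sqrt((|z|-a)/2) = sqrt((6.2817-(-6.1))/2) = sqrt(6.1909) = 2.4881

±(0.3014 + 2.4881i) i.e. 0.3014 + 2.4881i and -0.3014 - 2.4881i


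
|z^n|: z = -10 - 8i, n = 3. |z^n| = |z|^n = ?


|z| = sqrt(100+64) = sqrt(164) = 12.8062
|z^3| = |z|^3 = (sqrt(164))^3 = 164*sqrt(164)

|z^3| = 164*sqrt(164) ≈ 2100.2247


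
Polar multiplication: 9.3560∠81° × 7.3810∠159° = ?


r = 9.3560 * 7.3810 = 69.0566
theta = 81° + 159° = 240° = 240° (mod 360)

69.0566 cis(240°)


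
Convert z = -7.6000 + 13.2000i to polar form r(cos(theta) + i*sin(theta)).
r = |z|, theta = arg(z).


r = sqrt(57.76+174.24) = sqrt(232) = 15.2315
theta = atan2(13.2, -7.6) = 119.9315 degrees

r = 15.2315, theta = 119.9315 degrees


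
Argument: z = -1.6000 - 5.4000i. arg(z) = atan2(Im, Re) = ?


Re = -1.6, Im = -5.4
arg = atan2(-5.4, -1.6) = -106.5044 degrees

arg(z) = -106.5044 degrees


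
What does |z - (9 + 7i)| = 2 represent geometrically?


|z - z0| = r is a circle with center z0 and radius r.
Center = (9, 7), radius = 2

Circle with center (9, 7) and radius 2


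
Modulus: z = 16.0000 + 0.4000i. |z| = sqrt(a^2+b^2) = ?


|z| = sqrt(16^2 + 0.4^2) = sqrt(256 + 0.16) = sqrt(256.16) = 16.0050

|z| = 16.0050


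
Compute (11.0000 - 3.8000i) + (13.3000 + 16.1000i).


Real: 11 + 13.3 = 24.3
Imag: -3.8 + 16.1 = 12.3

24.3000 + 12.3000i


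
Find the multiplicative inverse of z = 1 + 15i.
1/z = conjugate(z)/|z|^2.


|z|^2 = 1+225 = 226
1/z = (1 - 15i)/226

1/z = 0.0044 - 0.0664i


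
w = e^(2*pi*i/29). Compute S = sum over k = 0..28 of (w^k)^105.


The roots are w_k = w^k with w = e^(2*pi*i/29), and (w^k)^105 = (w^105)^k.
So S = 1 + u + u^2 + ... + u^(28) with u = w^105.
105 = 3*29 + 18, so 105 is not a multiple of 29: u = (w^29)^3 * w^18 = w^18 ≠ 1 (w is a primitive 29th root), while u^29 = (w^29)^105 = 1.
Geometric series: S = (1 - u^29)/(1 - u) = (1 - 1)/(1 - u) = 0

S = 0


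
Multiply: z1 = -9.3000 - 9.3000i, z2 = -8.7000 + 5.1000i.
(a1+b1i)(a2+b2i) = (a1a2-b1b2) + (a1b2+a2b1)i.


Real = -9.3*(-8.7) - (-9.3)*5.1 = 80.91 - (-47.43) = 128.34
Imag = -9.3*5.1 - (8.7)*(-9.3) = -47.43 + 80.91 = 33.48

128.3400 + 33.4800i


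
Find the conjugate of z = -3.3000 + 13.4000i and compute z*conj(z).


z_bar = -3.3000 - 13.4000i
z*z_bar = (-3.3)^2 + 13.4^2 = 10.89 + 179.56 = 190.45

z_bar = -3.3000 - 13.4000i, z*z_bar = 190.45


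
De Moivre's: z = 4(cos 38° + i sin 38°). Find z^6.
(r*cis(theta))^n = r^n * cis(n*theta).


r^6 = 4^6 = 4096
n*theta = 6*38° = 228° = 228° (mod 360)
a = 4096*cos(228°) = -2740.7590
b = 4096*sin(228°) = -3043.9212

4096 cis(228°) = -2740.7590 - 3043.9212i


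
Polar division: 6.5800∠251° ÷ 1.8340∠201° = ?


r = 6.5800 / 1.8340 = 3.5878
theta = 251° - 201° = 50° = 50° (mod 360)

3.5878 cis(50°)


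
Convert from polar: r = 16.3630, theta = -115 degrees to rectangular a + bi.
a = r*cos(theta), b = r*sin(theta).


a = 16.3630*cos(-115°) = 16.3630*(-0.42262) = -6.9153
b = 16.3630*sin(-115°) = 16.3630*(-0.906308) = -14.8299

-6.9153 - 14.8299i


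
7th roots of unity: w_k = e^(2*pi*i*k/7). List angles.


The 7th roots of unity are cis(360k/7°) for k=0..6
Angle step = 360/7 = 51.4286°
Primitive root: cis(51.4286°)
Primitive root = 0.6235 + 0.7818i

7 roots at angles: 0°, 51.4286°, 102.8571°, 154.2857°, 205.7143°, 257.1429°, 308.5714°


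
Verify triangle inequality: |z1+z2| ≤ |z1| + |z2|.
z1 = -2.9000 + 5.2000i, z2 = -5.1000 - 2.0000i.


|z1| = sqrt((-2.9)^2 + 5.2^2) = sqrt(35.45) = 5.9540
|z2| = sqrt((-5.1)^2 + (-2)^2) = sqrt(30.01) = 5.4781
z1+z2 = -8.0000 + 3.2000i
|z1+z2| = sqrt(74.24) = 8.6163
|z1|+|z2| = 5.9540 + 5.4781 = 11.4321

|z1+z2| = 8.6163 ≤ |z1|+|z2| = 11.4321 (verified)


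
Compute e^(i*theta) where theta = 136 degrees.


cos(136°) = -0.7193
sin(136°) = 0.6947

e^(i*136°) = -0.7193 + 0.6947i


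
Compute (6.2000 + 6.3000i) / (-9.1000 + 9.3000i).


Conjugate of z2 = -9.1000 - 9.3000i
Numerator: (6.2000 + 6.3000i)(-9.1000 - 9.3000i) = 2.1700 - 114.9900i
Denominator: (-9.1)^2 + 9.3^2 = 169.3
Result = (2.1700 - 114.9900i)/169.3

0.0128 - 0.6792i


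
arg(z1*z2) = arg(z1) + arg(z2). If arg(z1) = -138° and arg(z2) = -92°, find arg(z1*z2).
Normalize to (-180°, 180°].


arg(z1*z2) = -138° - 92° = -230°
Normalized to (-180°, 180°]: 130°

130°


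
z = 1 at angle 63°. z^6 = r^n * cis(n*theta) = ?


r^6 = 1^6 = 1
n*theta = 6*63° = 378° = 18° (mod 360)
a = 1*cos(18°) = 0.9511
b = 1*sin(18°) = 0.3090

1 cis(18°) = 0.9511 + 0.3090i


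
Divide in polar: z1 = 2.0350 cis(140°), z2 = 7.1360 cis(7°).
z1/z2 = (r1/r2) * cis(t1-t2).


r = 2.0350 / 7.1360 = 0.2852
theta = 140° - 7° = 133° = 133° (mod 360)

0.2852 cis(133°)


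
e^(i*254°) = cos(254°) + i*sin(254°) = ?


cos(254°) = -0.2756
sin(254°) = -0.9613

e^(i*254°) = -0.2756 - 0.9613i


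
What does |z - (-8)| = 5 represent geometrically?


|z - z0| = r is a circle with center z0 and radius r.
Center = (-8, 0), radius = 5

Circle with center (-8, 0) and radius 5


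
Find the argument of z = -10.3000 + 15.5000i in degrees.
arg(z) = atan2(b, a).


Re = -10.3, Im = 15.5
arg = atan2(15.5, -10.3) = 123.6047 degrees

arg(z) = 123.6047 degrees


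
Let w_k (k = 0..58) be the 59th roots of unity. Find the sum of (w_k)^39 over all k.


The roots are w_k = w^k with w = e^(2*pi*i/59), and (w^k)^39 = (w^39)^k.
So S = 1 + u + u^2 + ... + u^(58) with u = w^39.
39 = 0*59 + 39, so 39 is not a multiple of 59: u = w^39 ≠ 1 (w is a primitive 59th root), while u^59 = (w^59)^39 = 1.
Geometric series: S = (1 - u^59)/(1 - u) = (1 - 1)/(1 - u) = 0

S = 0


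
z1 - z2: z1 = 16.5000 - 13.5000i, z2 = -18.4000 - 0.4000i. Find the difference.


Real: 16.5 + 18.4 = 34.9
Imag: -13.5 + 0.4 = -13.1

34.9000 - 13.1000i


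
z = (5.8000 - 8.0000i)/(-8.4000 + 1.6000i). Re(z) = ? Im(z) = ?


Multiply by conjugate: (5.8000 - 8.0000i)(-8.4000 - 1.6000i) / ((-8.4)^2 + 1.6^2)
Numerator real = 5.8*(-8.4) - (8)*1.6 = -61.52
Numerator imag = -8*(-8.4) - 5.8*1.6 = 57.92
Denominator = 73.12
Re(z) = -61.52/73.12 = -0.8414
Im(z) = 57.92/73.12 = 0.7921

Re(z) = -0.8414, Im(z) = 0.7921


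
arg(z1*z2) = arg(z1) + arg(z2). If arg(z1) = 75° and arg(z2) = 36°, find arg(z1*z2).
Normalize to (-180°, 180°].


arg(z1*z2) = 75° + 36° = 111°
Normalized to (-180°, 180°]: 111°

111°


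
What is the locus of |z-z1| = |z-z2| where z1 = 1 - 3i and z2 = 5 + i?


Equal distances means the locus is the perpendicular bisector of z1 and z2.
Midpoint = ((1+5)/2, (-3+1)/2) = (3.0000, -1.0000)

Perpendicular bisector through (3.0000, -1.0000)


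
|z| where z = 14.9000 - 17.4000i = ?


|z| = sqrt(14.9^2 + (-17.4)^2) = sqrt(222.01 + 302.76) = sqrt(524.77) = 22.9079

|z| = 22.9079


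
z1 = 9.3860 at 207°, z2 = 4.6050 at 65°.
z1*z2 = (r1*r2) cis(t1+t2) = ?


r = 9.3860 * 4.6050 = 43.2225
theta = 207° + 65° = 272° = 272° (mod 360)

43.2225 cis(272°)


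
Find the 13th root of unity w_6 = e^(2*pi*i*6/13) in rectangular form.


Angle = 360*6/13 = 166.1538°
a = cos(166.1538°) = -0.9709
b = sin(166.1538°) = 0.2393

-0.9709 + 0.2393i


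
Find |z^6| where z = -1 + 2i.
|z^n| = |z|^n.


|z| = sqrt(1+4) = sqrt(5) = 2.2361
|z^6| = |z|^6 = (sqrt(5))^6 = 5^3 = 125

|z^6| = 125


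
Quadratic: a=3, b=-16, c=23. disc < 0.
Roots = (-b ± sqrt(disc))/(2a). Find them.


disc = (-16)^2 - 4*3*23 = 256 - 276 = -20
sqrt(|disc|) = sqrt(20) = 4.4721
Real part = 16/(2*3) = 2.6667
Imag part = 4.4721/(2*3) = 0.7454

2.6667 ± 0.7454i


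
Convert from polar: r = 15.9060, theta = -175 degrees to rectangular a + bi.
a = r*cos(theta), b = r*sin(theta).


a = 15.9060*cos(-175°) = 15.9060*(-0.996195) = -15.8455
b = 15.9060*sin(-175°) = 15.9060*(-0.087156) = -1.3863

-15.8455 - 1.3863i


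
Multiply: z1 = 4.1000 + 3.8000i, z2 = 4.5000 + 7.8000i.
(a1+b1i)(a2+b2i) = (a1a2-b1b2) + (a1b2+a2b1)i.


Real = 4.1*4.5 - 3.8*7.8 = 18.45 - 29.64 = -11.19
Imag = 4.1*7.8 + 4.5*3.8 = 31.98 + 17.1 = 49.08

-11.1900 + 49.0800i


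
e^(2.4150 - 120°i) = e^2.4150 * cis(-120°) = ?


e^2.4150 = 11.1898
cos(-120°) = -0.5
sin(-120°) = -0.866025
Real = 11.1898*(-0.5) = -5.5949
Imag = 11.1898*(-0.866025) = -9.6906

-5.5949 - 9.6906i


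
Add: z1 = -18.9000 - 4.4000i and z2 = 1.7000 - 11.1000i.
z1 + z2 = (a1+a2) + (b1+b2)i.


Real: -18.9 + 1.7 = -17.2
Imag: -4.4 - 11.1 = -15.5

-17.2000 - 15.5000i


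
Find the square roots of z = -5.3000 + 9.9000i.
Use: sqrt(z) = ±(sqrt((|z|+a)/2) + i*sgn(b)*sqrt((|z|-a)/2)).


|z| = sqrt(28.09+98.01) = 11.2294
sqrt((|z|+a)/2) = sqrt((11.2294+(-5.3))/2) = sqrt(2.9647) = 1.7218
sqrt((|z|-a)/2) = sqrt((11.2294-(-5.3))/2) = sqrt(8.2647) = 2.8748

±(1.7218 + 2.8748i) i.e. 1.7218 + 2.8748i and -1.7218 - 2.8748i


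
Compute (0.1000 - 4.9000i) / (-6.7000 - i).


Conjugate of z2 = -6.7000 + i
Numerator: (0.1000 - 4.9000i)(-6.7000 + i) = 4.2300 + 32.9300i
Denominator: (-6.7)^2 + (-1)^2 = 45.89
Result = (4.2300 + 32.9300i)/45.89

0.0922 + 0.7176i


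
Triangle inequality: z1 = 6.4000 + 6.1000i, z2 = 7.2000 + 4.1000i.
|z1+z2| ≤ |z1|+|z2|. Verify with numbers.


|z1| = sqrt(6.4^2 + 6.1^2) = sqrt(78.17) = 8.8414
|z2| = sqrt(7.2^2 + 4.1^2) = sqrt(68.65) = 8.2855
z1+z2 = 13.6000 + 10.2000i
|z1+z2| = sqrt(289) = 17.0000
|z1|+|z2| = 8.8414 + 8.2855 = 17.1269

|z1+z2| = 17.0000 ≤ |z1|+|z2| = 17.1269 (verified)


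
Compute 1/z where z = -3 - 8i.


|z|^2 = 9+64 = 73
1/z = (-3 + 8i)/73

1/z = -0.0411 + 0.1096i


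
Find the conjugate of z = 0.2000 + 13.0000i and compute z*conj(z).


z_bar = 0.2000 - 13.0000i
z*z_bar = 0.2^2 + 13^2 = 0.04 + 169 = 169.04

z_bar = 0.2000 - 13.0000i, z*z_bar = 169.04


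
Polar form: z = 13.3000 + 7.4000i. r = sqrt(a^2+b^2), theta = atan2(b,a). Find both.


r = sqrt(176.89+54.76) = sqrt(231.65) = 15.2201
theta = atan2(7.4, 13.3) = 29.0912 degrees

r = 15.2201, theta = 29.0912 degrees


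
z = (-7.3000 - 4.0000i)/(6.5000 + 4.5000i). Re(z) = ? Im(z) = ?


Multiply by conjugate: (-7.3000 - 4.0000i)(6.5000 - 4.5000i) / (6.5^2 + 4.5^2)
Numerator real = -7.3*6.5 - (4)*4.5 = -65.45
Numerator imag = -4*6.5 - (-7.3)*4.5 = 6.85
Denominator = 62.5
Re(z) = -65.45/62.5 = -1.0472
Im(z) = 6.85/62.5 = 0.1096

Re(z) = -1.0472, Im(z) = 0.1096


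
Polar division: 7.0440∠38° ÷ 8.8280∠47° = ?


r = 7.0440 / 8.8280 = 0.7979
theta = 38° - 47° = -9° = 351° (mod 360)

0.7979 cis(351°)


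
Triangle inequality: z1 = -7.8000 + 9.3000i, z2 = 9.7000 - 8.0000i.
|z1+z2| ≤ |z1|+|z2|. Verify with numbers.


|z1| = sqrt((-7.8)^2 + 9.3^2) = sqrt(147.33) = 12.1380
|z2| = sqrt(9.7^2 + (-8)^2) = sqrt(158.09) = 12.5734
z1+z2 = 1.9000 + 1.3000i
|z1+z2| = sqrt(5.3) = 2.3022
|z1|+|z2| = 12.1380 + 12.5734 = 24.7114

|z1+z2| = 2.3022 ≤ |z1|+|z2| = 24.7114 (verified)


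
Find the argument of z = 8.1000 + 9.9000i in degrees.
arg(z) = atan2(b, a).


Re = 8.1, Im = 9.9
arg = atan2(9.9, 8.1) = 50.7106 degrees

arg(z) = 50.7106 degrees


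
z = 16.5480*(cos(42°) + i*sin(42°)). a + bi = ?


a = 16.5480*cos(42°) = 16.5480*0.743145 = 12.2976
b = 16.5480*sin(42°) = 16.5480*0.66913 = 11.0728

12.2976 + 11.0728i


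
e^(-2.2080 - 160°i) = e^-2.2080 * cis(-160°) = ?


e^-2.2080 = 0.1099
cos(-160°) = -0.9397
sin(-160°) = -0.342
Real = 0.1099*(-0.9397) = -0.1033
Imag = 0.1099*(-0.342) = -0.0376

-0.1033 - 0.0376i


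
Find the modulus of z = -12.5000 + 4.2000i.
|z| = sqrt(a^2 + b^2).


|z| = sqrt((-12.5)^2 + 4.2^2) = sqrt(156.25 + 17.64) = sqrt(173.89) = 13.1867

|z| = 13.1867


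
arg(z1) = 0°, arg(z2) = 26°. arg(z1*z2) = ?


arg(z1*z2) = 0° + 26° = 26°
Normalized to (-180°, 180°]: 26°

26°


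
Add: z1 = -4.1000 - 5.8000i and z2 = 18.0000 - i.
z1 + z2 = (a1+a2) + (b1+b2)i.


Real: -4.1 + 18 = 13.9
Imag: -5.8 - 1 = -6.8

13.9000 - 6.8000i


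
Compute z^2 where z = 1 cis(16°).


r^2 = 1^2 = 1
n*theta = 2*16° = 32° = 32° (mod 360)
a = 1*cos(32°) = 0.8480
b = 1*sin(32°) = 0.5299

1 cis(32°) = 0.8480 + 0.5299i


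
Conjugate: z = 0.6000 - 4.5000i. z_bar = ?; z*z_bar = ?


z_bar = 0.6000 + 4.5000i
z*z_bar = 0.6^2 + (-4.5)^2 = 0.36 + 20.25 = 20.61

z_bar = 0.6000 + 4.5000i, z*z_bar = 20.61


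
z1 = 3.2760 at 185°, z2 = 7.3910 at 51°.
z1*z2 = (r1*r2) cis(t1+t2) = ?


r = 3.2760 * 7.3910 = 24.2129
theta = 185° + 51° = 236° = 236° (mod 360)

24.2129 cis(236°)


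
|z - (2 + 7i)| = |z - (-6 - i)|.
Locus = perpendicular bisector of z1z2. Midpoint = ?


Equal distances means the locus is the perpendicular bisector of z1 and z2.
Midpoint = ((2+(-6))/2, (7+(-1))/2) = (-2.0000, 3.0000)

Perpendicular bisector through (-2.0000, 3.0000)


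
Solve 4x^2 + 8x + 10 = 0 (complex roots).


disc = 8^2 - 4*4*10 = 64 - 160 = -96
sqrt(|disc|) = sqrt(96) = 9.7980
Real part = -8/(2*4) = -1.0000
Imag part = 9.7980/(2*4) = 1.2247

-1.0000 ± 1.2247i


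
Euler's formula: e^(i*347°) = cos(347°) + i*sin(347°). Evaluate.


cos(347°) = 0.9744
sin(347°) = -0.2250

e^(i*347°) = 0.9744 - 0.2250i


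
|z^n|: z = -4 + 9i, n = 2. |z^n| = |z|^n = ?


|z| = sqrt(16+81) = sqrt(97) = 9.8489
|z^2| = |z|^2 = (sqrt(97))^2 = 97

|z^2| = 97


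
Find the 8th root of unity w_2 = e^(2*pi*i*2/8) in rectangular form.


Angle = 360*2/8 = 90°
a = cos(90°) = 0
b = sin(90°) = 1.0000

0 + 1.0000i


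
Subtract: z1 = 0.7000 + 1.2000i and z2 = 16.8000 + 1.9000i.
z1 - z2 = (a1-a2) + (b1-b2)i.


Real: 0.7 - 16.8 = -16.1
Imag: 1.2 - 1.9 = -0.7

-16.1000 - 0.7000i


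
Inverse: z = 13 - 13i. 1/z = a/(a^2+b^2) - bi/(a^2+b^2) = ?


|z|^2 = 169+169 = 338
1/z = (13 + 13i)/338

1/z = 0.0385 + 0.0385i


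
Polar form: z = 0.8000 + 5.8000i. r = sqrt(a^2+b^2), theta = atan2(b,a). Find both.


r = sqrt(0.64+33.64) = sqrt(34.28) = 5.8549
theta = atan2(5.8, 0.8) = 82.1467 degrees

r = 5.8549, theta = 82.1467 degrees


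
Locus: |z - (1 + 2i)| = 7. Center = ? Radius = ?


|z - z0| = r is a circle with center z0 and radius r.
Center = (1, 2), radius = 7

Circle with center (1, 2) and radius 7


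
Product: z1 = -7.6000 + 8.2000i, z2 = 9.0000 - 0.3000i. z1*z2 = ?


Real = -7.6*9 - 8.2*(-0.3) = -68.4 - (-2.46) = -65.94
Imag = -7.6*(-0.3) + 9*8.2 = 2.28 + 73.8 = 76.08

-65.9400 + 76.0800i


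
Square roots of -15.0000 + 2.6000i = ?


|z| = sqrt(225+6.76) = 15.2237
sqrt((|z|+a)/2) = sqrt((15.2237+(-15))/2) = sqrt(0.1118) = 0.3344
sqrt((|z|-a)/2) = sqrt((15.2237-(-15))/2) = sqrt(15.1118) = 3.8874

±(0.3344 + 3.8874i) i.e. 0.3344 + 3.8874i and -0.3344 - 3.8874i


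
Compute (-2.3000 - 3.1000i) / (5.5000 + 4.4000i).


Conjugate of z2 = 5.5000 - 4.4000i
Numerator: (-2.3000 - 3.1000i)(5.5000 - 4.4000i) = -26.2900 - 6.9300i
Denominator: 5.5^2 + 4.4^2 = 49.61
Result = (-26.2900 - 6.9300i)/49.61

-0.5299 - 0.1397i


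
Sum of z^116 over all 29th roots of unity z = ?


The roots are w_k = w^k with w = e^(2*pi*i/29), and (w^k)^116 = (w^116)^k.
So S = 1 + u + u^2 + ... + u^(28) with u = w^116.
116 = 4*29 + 0, so 116 is a multiple of 29 and u = (w^29)^4 = 1.
Every one of the 29 terms equals 1: S = 29

S = 29


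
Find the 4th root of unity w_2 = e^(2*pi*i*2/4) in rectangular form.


Angle = 360*2/4 = 180°
a = cos(180°) = -1.0000
b = sin(180°) = 0

-1.0000 + 0i


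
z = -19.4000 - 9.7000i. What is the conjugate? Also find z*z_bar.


z_bar = -19.4000 + 9.7000i
z*z_bar = (-19.4)^2 + (-9.7)^2 = 376.36 + 94.09 = 470.45

z_bar = -19.4000 + 9.7000i, z*z_bar = 470.45


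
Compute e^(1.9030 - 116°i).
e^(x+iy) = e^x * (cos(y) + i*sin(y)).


e^1.9030 = 6.7060
cos(-116°) = -0.43837
sin(-116°) = -0.89879
Real = 6.7060*(-0.43837) = -2.9397
Imag = 6.7060*(-0.89879) = -6.0273

-2.9397 - 6.0273i


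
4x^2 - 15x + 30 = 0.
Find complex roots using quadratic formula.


disc = (-15)^2 - 4*4*30 = 225 - 480 = -255
sqrt(|disc|) = sqrt(255) = 15.9687
Real part = 15/(2*4) = 1.8750
Imag part = 15.9687/(2*4) = 1.9961

1.8750 ± 1.9961i


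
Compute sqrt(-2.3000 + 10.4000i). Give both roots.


|z| = sqrt(5.29+108.16) = 10.6513
sqrt((|z|+a)/2) = sqrt((10.6513+(-2.3))/2) = sqrt(4.1756) = 2.0434
sqrt((|z|-a)/2) = sqrt((10.6513-(-2.3))/2) = sqrt(6.4756) = 2.5447

±(2.0434 + 2.5447i) i.e. 2.0434 + 2.5447i and -2.0434 - 2.5447i


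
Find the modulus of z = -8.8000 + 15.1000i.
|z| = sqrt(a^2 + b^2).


|z| = sqrt((-8.8)^2 + 15.1^2) = sqrt(77.44 + 228.01) = sqrt(305.45) = 17.4771

|z| = 17.4771


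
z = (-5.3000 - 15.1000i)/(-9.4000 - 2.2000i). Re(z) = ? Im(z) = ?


Multiply by conjugate: (-5.3000 - 15.1000i)(-9.4000 + 2.2000i) / ((-9.4)^2 + (-2.2)^2)
Numerator real = -5.3*(-9.4) - (15.1)*(-2.2) = 83.04
Numerator imag = -15.1*(-9.4) - (-5.3)*(-2.2) = 130.28
Denominator = 93.2
Re(z) = 83.04/93.2 = 0.8910
Im(z) = 130.28/93.2 = 1.3979

Re(z) = 0.8910, Im(z) = 1.3979


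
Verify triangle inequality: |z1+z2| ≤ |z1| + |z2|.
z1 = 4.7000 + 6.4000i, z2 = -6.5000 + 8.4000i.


|z1| = sqrt(4.7^2 + 6.4^2) = sqrt(63.05) = 7.9404
|z2| = sqrt((-6.5)^2 + 8.4^2) = sqrt(112.81) = 10.6212
z1+z2 = -1.8000 + 14.8000i
|z1+z2| = sqrt(222.28) = 14.9091
|z1|+|z2| = 7.9404 + 10.6212 = 18.5616

|z1+z2| = 14.9091 ≤ |z1|+|z2| = 18.5616 (verified)


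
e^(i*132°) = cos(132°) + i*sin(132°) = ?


cos(132°) = -0.6691
sin(132°) = 0.7431

e^(i*132°) = -0.6691 + 0.7431i


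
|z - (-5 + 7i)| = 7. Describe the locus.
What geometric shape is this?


|z - z0| = r is a circle with center z0 and radius r.
Center = (-5, 7), radius = 7

Circle with center (-5, 7) and radius 7


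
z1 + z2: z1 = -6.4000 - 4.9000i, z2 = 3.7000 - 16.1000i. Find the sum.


Real: -6.4 + 3.7 = -2.7
Imag: -4.9 - 16.1 = -21

-2.7000 - 21.0000i


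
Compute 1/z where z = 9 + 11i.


|z|^2 = 81+121 = 202
1/z = (9 - 11i)/202

1/z = 0.0446 - 0.0545i


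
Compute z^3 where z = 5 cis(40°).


r^3 = 5^3 = 125
n*theta = 3*40° = 120° = 120° (mod 360)
a = 125*cos(120°) = -62.5000
b = 125*sin(120°) = 108.2532

125 cis(120°) = -62.5000 + 108.2532i


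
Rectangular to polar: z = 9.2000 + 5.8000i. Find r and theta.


r = sqrt(84.64+33.64) = sqrt(118.28) = 10.8757
theta = atan2(5.8, 9.2) = 32.2288 degrees

r = 10.8757, theta = 32.2288 degrees


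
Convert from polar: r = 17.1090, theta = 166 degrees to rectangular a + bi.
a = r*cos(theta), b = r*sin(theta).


a = 17.1090*cos(166°) = 17.1090*(-0.970296) = -16.6008
b = 17.1090*sin(166°) = 17.1090*0.24192 = 4.1390

-16.6008 + 4.1390i


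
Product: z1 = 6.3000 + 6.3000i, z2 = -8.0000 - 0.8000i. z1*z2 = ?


Real = 6.3*(-8) - 6.3*(-0.8) = -50.4 - (-5.04) = -45.36
Imag = 6.3*(-0.8) - (8)*6.3 = -5.04 - (50.4) = -55.44

-45.3600 - 55.4400i


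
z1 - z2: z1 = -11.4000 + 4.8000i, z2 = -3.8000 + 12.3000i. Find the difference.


Real: -11.4 + 3.8 = -7.6
Imag: 4.8 - 12.3 = -7.5

-7.6000 - 7.5000i


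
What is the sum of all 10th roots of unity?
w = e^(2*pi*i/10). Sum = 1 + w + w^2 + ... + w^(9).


The sum of all 10th roots of unity is 0.
Geometric series: (1 - w^10)/(1 - w) = (1-1)/(1-w) = 0 since w^10 = 1, w ≠ 1.
Alternatively: coefficient of z^9 in z^10 - 1 is 0.

0


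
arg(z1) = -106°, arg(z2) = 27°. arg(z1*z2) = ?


arg(z1*z2) = -106° + 27° = -79°
Normalized to (-180°, 180°]: -79°

-79°


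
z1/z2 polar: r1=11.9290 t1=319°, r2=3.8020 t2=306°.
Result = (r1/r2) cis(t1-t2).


r = 11.9290 / 3.8020 = 3.1376
theta = 319° - 306° = 13° = 13° (mod 360)

3.1376 cis(13°)


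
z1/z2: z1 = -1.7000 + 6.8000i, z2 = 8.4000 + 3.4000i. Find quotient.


Conjugate of z2 = 8.4000 - 3.4000i
Numerator: (-1.7000 + 6.8000i)(8.4000 - 3.4000i) = 8.8400 + 62.9000i
Denominator: 8.4^2 + 3.4^2 = 82.12
Result = (8.8400 + 62.9000i)/82.12

0.1076 + 0.7660i


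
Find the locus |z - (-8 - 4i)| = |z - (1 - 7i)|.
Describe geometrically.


Equal distances means the locus is the perpendicular bisector of z1 and z2.
Midpoint = ((-8+1)/2, (-4+(-7))/2) = (-3.5000, -5.5000)

Perpendicular bisector through (-3.5000, -5.5000)


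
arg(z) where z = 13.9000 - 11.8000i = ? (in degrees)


Re = 13.9, Im = -11.8
arg = atan2(-11.8, 13.9) = -40.3286 degrees

arg(z) = -40.3286 degrees


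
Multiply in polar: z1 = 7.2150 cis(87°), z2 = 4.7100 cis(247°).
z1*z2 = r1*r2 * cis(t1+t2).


r = 7.2150 * 4.7100 = 33.9826
theta = 87° + 247° = 334° = 334° (mod 360)

33.9826 cis(334°)


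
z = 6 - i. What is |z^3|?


|z| = sqrt(36+1) = sqrt(37) = 6.0828
|z^3| = |z|^3 = (sqrt(37))^3 = 37*sqrt(37)

|z^3| = 37*sqrt(37) ≈ 225.0622


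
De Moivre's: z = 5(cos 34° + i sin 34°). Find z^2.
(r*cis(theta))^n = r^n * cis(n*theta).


r^2 = 5^2 = 25
n*theta = 2*34° = 68° = 68° (mod 360)
a = 25*cos(68°) = 9.3652
b = 25*sin(68°) = 23.1796

25 cis(68°) = 9.3652 + 23.1796i


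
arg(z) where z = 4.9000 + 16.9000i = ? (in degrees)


Re = 4.9, Im = 16.9
arg = atan2(16.9, 4.9) = 73.8310 degrees

arg(z) = 73.8310 degrees


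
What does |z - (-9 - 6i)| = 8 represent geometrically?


|z - z0| = r is a circle with center z0 and radius r.
Center = (-9, -6), radius = 8

Circle with center (-9, -6) and radius 8


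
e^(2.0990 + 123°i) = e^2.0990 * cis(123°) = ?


e^2.0990 = 8.1580
cos(123°) = -0.54464
sin(123°) = 0.83867
Real = 8.1580*(-0.54464) = -4.4432
Imag = 8.1580*0.83867 = 6.8419

-4.4432 + 6.8419i


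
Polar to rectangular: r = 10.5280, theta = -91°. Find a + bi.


a = 10.5280*cos(-91°) = 10.5280*(-0.01745) = -0.1837
b = 10.5280*sin(-91°) = 10.5280*(-0.99985) = -10.5264

-0.1837 - 10.5264i


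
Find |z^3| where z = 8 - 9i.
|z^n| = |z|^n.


|z| = sqrt(64+81) = sqrt(145) = 12.0416
|z^3| = |z|^3 = (sqrt(145))^3 = 145*sqrt(145)

|z^3| = 145*sqrt(145) ≈ 1746.0312


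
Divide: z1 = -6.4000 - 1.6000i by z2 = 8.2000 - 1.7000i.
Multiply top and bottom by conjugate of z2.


Conjugate of z2 = 8.2000 + 1.7000i
Numerator: (-6.4000 - 1.6000i)(8.2000 + 1.7000i) = -49.7600 - 24.0000i
Denominator: 8.2^2 + (-1.7)^2 = 70.13
Result = (-49.7600 - 24.0000i)/70.13

-0.7095 - 0.3422i


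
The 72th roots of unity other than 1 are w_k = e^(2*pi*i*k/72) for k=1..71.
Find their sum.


With w = e^(2*pi*i/72), all 72 of the 72th roots of unity w^0 = 1, w, ..., w^(71) sum to 0: 1 + w + ... + w^(71) = (1 - w^72)/(1 - w) = 0 since w^72 = 1, w ≠ 1.
Removing the root 1: w + w^2 + ... + w^(71) = 0 - 1 = -1

Sum = -1


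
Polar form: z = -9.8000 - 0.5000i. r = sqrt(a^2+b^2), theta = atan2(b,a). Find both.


r = sqrt(96.04+0.25) = sqrt(96.29) = 9.8127
theta = atan2(-0.5, -9.8) = -177.0793 degrees

r = 9.8127, theta = -177.0793 degrees


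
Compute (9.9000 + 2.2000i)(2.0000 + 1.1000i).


Real = 9.9*2 - 2.2*1.1 = 19.8 - 2.42 = 17.38
Imag = 9.9*1.1 + 2*2.2 = 10.89 + 4.4 = 15.29

17.3800 + 15.2900i


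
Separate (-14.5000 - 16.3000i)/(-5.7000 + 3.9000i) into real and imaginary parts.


Multiply by conjugate: (-14.5000 - 16.3000i)(-5.7000 - 3.9000i) / ((-5.7)^2 + 3.9^2)
Numerator real = -14.5*(-5.7) - (16.3)*3.9 = 19.08
Numerator imag = -16.3*(-5.7) - (-14.5)*3.9 = 149.46
Denominator = 47.7
Re(z) = 19.08/47.7 = 0.4000
Im(z) = 149.46/47.7 = 3.1333

Re(z) = 0.4000, Im(z) = 3.1333


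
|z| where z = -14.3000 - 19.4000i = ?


|z| = sqrt((-14.3)^2 + (-19.4)^2) = sqrt(204.49 + 376.36) = sqrt(580.85) = 24.1008

|z| = 24.1008


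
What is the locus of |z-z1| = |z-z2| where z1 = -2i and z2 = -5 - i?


Equal distances means the locus is the perpendicular bisector of z1 and z2.
Midpoint = ((0+(-5))/2, (-2+(-1))/2) = (-2.5000, -1.5000)

Perpendicular bisector through (-2.5000, -1.5000)


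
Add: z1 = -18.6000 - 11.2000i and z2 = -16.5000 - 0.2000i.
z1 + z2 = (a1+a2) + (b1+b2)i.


Real: -18.6 - 16.5 = -35.1
Imag: -11.2 - 0.2 = -11.4

-35.1000 - 11.4000i


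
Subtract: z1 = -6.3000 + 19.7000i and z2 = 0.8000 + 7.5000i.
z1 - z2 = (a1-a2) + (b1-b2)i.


Real: -6.3 - 0.8 = -7.1
Imag: 19.7 - 7.5 = 12.2

-7.1000 + 12.2000i


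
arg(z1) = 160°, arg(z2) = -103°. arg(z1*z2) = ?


arg(z1*z2) = 160° - 103° = 57°
Normalized to (-180°, 180°]: 57°

57°


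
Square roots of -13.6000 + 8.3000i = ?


|z| = sqrt(184.96+68.89) = 15.9327
sqrt((|z|+a)/2) = sqrt((15.9327+(-13.6))/2) = sqrt(1.1663) = 1.0800
sqrt((|z|-a)/2) = sqrt((15.9327-(-13.6))/2) = sqrt(14.7663) = 3.8427

±(1.0800 + 3.8427i) i.e. 1.0800 + 3.8427i and -1.0800 - 3.8427i


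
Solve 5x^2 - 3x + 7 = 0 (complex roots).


disc = (-3)^2 - 4*5*7 = 9 - 140 = -131
sqrt(|disc|) = sqrt(131) = 11.4455
Real part = 3/(2*5) = 0.3000
Imag part = 11.4455/(2*5) = 1.1446

0.3000 ± 1.1446i


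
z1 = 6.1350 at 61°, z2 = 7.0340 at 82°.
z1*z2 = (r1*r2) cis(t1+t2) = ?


r = 6.1350 * 7.0340 = 43.1536
theta = 61° + 82° = 143° = 143° (mod 360)

43.1536 cis(143°)


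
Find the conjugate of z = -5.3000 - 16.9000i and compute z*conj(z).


z_bar = -5.3000 + 16.9000i
z*z_bar = (-5.3)^2 + (-16.9)^2 = 28.09 + 285.61 = 313.7

z_bar = -5.3000 + 16.9000i, z*z_bar = 313.7


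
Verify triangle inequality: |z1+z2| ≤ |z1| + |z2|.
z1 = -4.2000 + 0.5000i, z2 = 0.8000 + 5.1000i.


|z1| = sqrt((-4.2)^2 + 0.5^2) = sqrt(17.89) = 4.2297
|z2| = sqrt(0.8^2 + 5.1^2) = sqrt(26.65) = 5.1624
z1+z2 = -3.4000 + 5.6000i
|z1+z2| = sqrt(42.92) = 6.5513
|z1|+|z2| = 4.2297 + 5.1624 = 9.3921

|z1+z2| = 6.5513 ≤ |z1|+|z2| = 9.3921 (verified)


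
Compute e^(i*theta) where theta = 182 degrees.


cos(182°) = -0.9994
sin(182°) = -0.0349

e^(i*182°) = -0.9994 - 0.0349i


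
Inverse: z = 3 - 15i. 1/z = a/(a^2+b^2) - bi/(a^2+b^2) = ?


|z|^2 = 9+225 = 234
1/z = (3 + 15i)/234

1/z = 0.0128 + 0.0641i


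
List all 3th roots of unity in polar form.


The 3th roots of unity are cis(360k/3°) for k=0..2
Angle step = 360/3 = 120°
Primitive root: cis(120°)
Primitive root = -0.5000 + 0.8660i

3 roots at angles: 0°, 120°, 240°


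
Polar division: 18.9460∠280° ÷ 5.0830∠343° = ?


r = 18.9460 / 5.0830 = 3.7273
theta = 280° - 343° = -63° = 297° (mod 360)

3.7273 cis(297°)


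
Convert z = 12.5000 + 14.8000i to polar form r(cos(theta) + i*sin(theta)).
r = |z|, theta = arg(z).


r = sqrt(156.25+219.04) = sqrt(375.29) = 19.3724
theta = atan2(14.8, 12.5) = 49.8157 degrees

r = 19.3724, theta = 49.8157 degrees


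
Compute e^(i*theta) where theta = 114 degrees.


cos(114°) = -0.4067
sin(114°) = 0.9135

e^(i*114°) = -0.4067 + 0.9135i


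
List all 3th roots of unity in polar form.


The 3th roots of unity are cis(360k/3°) for k=0..2
Angle step = 360/3 = 120°
Primitive root: cis(120°)
Primitive root = -0.5000 + 0.8660i

3 roots at angles: 0°, 120°, 240°


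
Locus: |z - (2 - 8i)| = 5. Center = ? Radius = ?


|z - z0| = r is a circle with center z0 and radius r.
Center = (2, -8), radius = 5

Circle with center (2, -8) and radius 5


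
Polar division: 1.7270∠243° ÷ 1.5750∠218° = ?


r = 1.7270 / 1.5750 = 1.0965
theta = 243° - 218° = 25° = 25° (mod 360)

1.0965 cis(25°)


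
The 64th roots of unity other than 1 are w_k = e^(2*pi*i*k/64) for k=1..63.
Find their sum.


With w = e^(2*pi*i/64), all 64 of the 64th roots of unity w^0 = 1, w, ..., w^(63) sum to 0: 1 + w + ... + w^(63) = (1 - w^64)/(1 - w) = 0 since w^64 = 1, w ≠ 1.
Removing the root 1: w + w^2 + ... + w^(63) = 0 - 1 = -1

Sum = -1


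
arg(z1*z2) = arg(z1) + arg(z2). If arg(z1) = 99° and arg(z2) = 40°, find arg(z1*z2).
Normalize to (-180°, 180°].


arg(z1*z2) = 99° + 40° = 139°
Normalized to (-180°, 180°]: 139°

139°


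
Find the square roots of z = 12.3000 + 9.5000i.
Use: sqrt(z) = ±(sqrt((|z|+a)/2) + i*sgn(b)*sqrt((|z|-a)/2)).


|z| = sqrt(151.29+90.25) = 15.5416
sqrt((|z|+a)/2) = sqrt((15.5416+12.3)/2) = sqrt(13.9208) = 3.7311
sqrt((|z|-a)/2) = sqrt((15.5416-12.3)/2) = sqrt(1.6208) = 1.2731

±(3.7311 + 1.2731i) i.e. 3.7311 + 1.2731i and -3.7311 - 1.2731i


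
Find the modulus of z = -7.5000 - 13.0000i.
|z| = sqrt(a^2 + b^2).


|z| = sqrt((-7.5)^2 + (-13)^2) = sqrt(56.25 + 169) = sqrt(225.25) = 15.0083

|z| = 15.0083


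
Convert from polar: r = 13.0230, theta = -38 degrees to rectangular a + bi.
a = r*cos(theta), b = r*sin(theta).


a = 13.0230*cos(-38°) = 13.0230*0.78801 = 10.2623
b = 13.0230*sin(-38°) = 13.0230*(-0.615661) = -8.0178

10.2623 - 8.0178i


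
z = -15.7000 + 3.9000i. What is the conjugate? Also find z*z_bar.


z_bar = -15.7000 - 3.9000i
z*z_bar = (-15.7)^2 + 3.9^2 = 246.49 + 15.21 = 261.7

z_bar = -15.7000 - 3.9000i, z*z_bar = 261.7


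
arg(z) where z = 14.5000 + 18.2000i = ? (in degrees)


Re = 14.5, Im = 18.2
arg = atan2(18.2, 14.5) = 51.4556 degrees

arg(z) = 51.4556 degrees


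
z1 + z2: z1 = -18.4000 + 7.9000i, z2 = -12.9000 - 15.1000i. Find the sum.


Real: -18.4 - 12.9 = -31.3
Imag: 7.9 - 15.1 = -7.2

-31.3000 - 7.2000i


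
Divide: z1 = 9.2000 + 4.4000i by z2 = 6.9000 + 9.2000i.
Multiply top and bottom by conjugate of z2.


Conjugate of z2 = 6.9000 - 9.2000i
Numerator: (9.2000 + 4.4000i)(6.9000 - 9.2000i) = 103.9600 - 54.2800i
Denominator: 6.9^2 + 9.2^2 = 132.25
Result = (103.9600 - 54.2800i)/132.25

0.7861 - 0.4104i


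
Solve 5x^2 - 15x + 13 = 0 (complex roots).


disc = (-15)^2 - 4*5*13 = 225 - 260 = -35
sqrt(|disc|) = sqrt(35) = 5.9161
Real part = 15/(2*5) = 1.5000
Imag part = 5.9161/(2*5) = 0.5916

1.5000 ± 0.5916i


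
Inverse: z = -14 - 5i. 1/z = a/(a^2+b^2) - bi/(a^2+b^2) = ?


|z|^2 = 196+25 = 221
1/z = (-14 + 5i)/221

1/z = -0.0633 + 0.0226i


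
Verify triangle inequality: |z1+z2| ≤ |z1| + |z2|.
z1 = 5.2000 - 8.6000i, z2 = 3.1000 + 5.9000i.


|z1| = sqrt(5.2^2 + (-8.6)^2) = sqrt(101) = 10.0499
|z2| = sqrt(3.1^2 + 5.9^2) = sqrt(44.42) = 6.6648
z1+z2 = 8.3000 - 2.7000i
|z1+z2| = sqrt(76.18) = 8.7281
|z1|+|z2| = 10.0499 + 6.6648 = 16.7147

|z1+z2| = 8.7281 ≤ |z1|+|z2| = 16.7147 (verified)


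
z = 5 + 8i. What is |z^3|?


|z| = sqrt(25+64) = sqrt(89) = 9.4340
|z^3| = |z|^3 = (sqrt(89))^3 = 89*sqrt(89)

|z^3| = 89*sqrt(89) ≈ 839.6243


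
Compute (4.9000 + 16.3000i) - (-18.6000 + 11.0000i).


Real: 4.9 + 18.6 = 23.5
Imag: 16.3 - 11 = 5.3

23.5000 + 5.3000i


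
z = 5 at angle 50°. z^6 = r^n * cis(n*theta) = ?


r^6 = 5^6 = 15625
n*theta = 6*50° = 300° = 300° (mod 360)
a = 15625*cos(300°) = 7812.5000
b = 15625*sin(300°) = -13531.6469

15625 cis(300°) = 7812.5000 - 13531.6469i


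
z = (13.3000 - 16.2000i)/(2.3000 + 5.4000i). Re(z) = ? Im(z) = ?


Multiply by conjugate: (13.3000 - 16.2000i)(2.3000 - 5.4000i) / (2.3^2 + 5.4^2)
Numerator real = 13.3*2.3 - (16.2)*5.4 = -56.89
Numerator imag = -16.2*2.3 - 13.3*5.4 = -109.08
Denominator = 34.45
Re(z) = -56.89/34.45 = -1.6514
Im(z) = -109.08/34.45 = -3.1663

Re(z) = -1.6514, Im(z) = -3.1663


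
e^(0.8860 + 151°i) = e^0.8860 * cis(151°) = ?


e^0.8860 = 2.4254
cos(151°) = -0.8746
sin(151°) = 0.48481
Real = 2.4254*(-0.8746) = -2.1213
Imag = 2.4254*0.48481 = 1.1759

-2.1213 + 1.1759i


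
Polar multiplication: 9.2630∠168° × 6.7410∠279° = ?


r = 9.2630 * 6.7410 = 62.4419
theta = 168° + 279° = 447° = 87° (mod 360)

62.4419 cis(87°)


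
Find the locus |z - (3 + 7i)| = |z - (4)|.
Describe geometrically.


Equal distances means the locus is the perpendicular bisector of z1 and z2.
Midpoint = ((3+4)/2, (7+0)/2) = (3.5000, 3.5000)

Perpendicular bisector through (3.5000, 3.5000)


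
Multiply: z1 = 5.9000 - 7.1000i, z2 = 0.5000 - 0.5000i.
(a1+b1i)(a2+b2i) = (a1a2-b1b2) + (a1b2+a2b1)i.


Real = 5.9*0.5 - (-7.1)*(-0.5) = 2.95 - 3.55 = -0.6
Imag = 5.9*(-0.5) + 0.5*(-7.1) = -2.95 - (3.55) = -6.5

-0.6000 - 6.5000i


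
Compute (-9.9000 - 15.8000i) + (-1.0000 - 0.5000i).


Real: -9.9 - 1 = -10.9
Imag: -15.8 - 0.5 = -16.3

-10.9000 - 16.3000i


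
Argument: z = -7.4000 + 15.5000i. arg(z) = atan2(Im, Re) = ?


Re = -7.4, Im = 15.5
arg = atan2(15.5, -7.4) = 115.5207 degrees

arg(z) = 115.5207 degrees


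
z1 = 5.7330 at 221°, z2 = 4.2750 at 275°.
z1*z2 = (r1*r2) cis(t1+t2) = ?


r = 5.7330 * 4.2750 = 24.5086
theta = 221° + 275° = 496° = 136° (mod 360)

24.5086 cis(136°)


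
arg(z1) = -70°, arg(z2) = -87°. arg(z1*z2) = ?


arg(z1*z2) = -70° - 87° = -157°
Normalized to (-180°, 180°]: -157°

-157°


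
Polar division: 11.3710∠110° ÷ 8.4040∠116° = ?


r = 11.3710 / 8.4040 = 1.3530
theta = 110° - 116° = -6° = 354° (mod 360)

1.3530 cis(354°)


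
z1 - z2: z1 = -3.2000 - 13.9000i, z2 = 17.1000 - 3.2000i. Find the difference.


Real: -3.2 - 17.1 = -20.3
Imag: -13.9 + 3.2 = -10.7

-20.3000 - 10.7000i


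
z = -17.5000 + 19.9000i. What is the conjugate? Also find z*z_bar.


z_bar = -17.5000 - 19.9000i
z*z_bar = (-17.5)^2 + 19.9^2 = 306.25 + 396.01 = 702.26

z_bar = -17.5000 - 19.9000i, z*z_bar = 702.26


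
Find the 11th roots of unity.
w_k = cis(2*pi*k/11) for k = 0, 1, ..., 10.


The 11th roots of unity are cis(360k/11°) for k=0..10
Angle step = 360/11 = 32.7273°
Primitive root: cis(32.7273°)
Primitive root = 0.8413 + 0.5406i

11 roots at angles: 0°, 32.7273°, 65.4545°, 98.1818°, 130.9091°, 163.6364°, 196.3636°, 229.0909°, 261.8182°, 294.5455°, 327.2727°


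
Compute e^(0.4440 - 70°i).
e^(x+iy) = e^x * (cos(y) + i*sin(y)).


e^0.4440 = 1.5589
cos(-70°) = 0.34202
sin(-70°) = -0.9397
Real = 1.5589*0.34202 = 0.5332
Imag = 1.5589*(-0.9397) = -1.4649

0.5332 - 1.4649i
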